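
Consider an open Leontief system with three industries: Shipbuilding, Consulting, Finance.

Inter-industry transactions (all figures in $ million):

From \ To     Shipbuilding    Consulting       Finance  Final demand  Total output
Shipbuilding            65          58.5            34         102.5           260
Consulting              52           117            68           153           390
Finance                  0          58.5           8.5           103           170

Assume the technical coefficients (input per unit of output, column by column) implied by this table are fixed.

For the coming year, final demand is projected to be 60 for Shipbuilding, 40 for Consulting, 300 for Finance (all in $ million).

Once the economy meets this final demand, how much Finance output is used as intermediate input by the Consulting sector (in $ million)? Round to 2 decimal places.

Technical coefficients a_ij = z_ij / X_j:
  a_SS = 65/260 = 0.25, a_CS = 52/260 = 0.20, a_FS = 0/260 = 0.00
  a_SC = 58.5/390 = 0.15, a_CC = 117/390 = 0.30, a_FC = 58.5/390 = 0.15
  a_SF = 34/170 = 0.20, a_CF = 68/170 = 0.40, a_FF = 8.5/170 = 0.05
I − A =
  [   0.75    -0.15    -0.20]
  [  -0.20     0.70    -0.40]
  [   0.00    -0.15     0.95]
Cofactors of I−A, C_ij = (−1)^(i+j)·(minor ij) (rows/columns in the sector order above):
  C_11 = (0.70)(0.95) − (-0.40)(-0.15) = 0.6050
  C_12 = −[(-0.20)(0.95) − (-0.40)(0.00)] = 0.1900
  C_13 = (-0.20)(-0.15) − (0.70)(0.00) = 0.0300
  C_21 = −[(-0.15)(0.95) − (-0.20)(-0.15)] = 0.1725
  C_22 = (0.75)(0.95) − (-0.20)(0.00) = 0.7125
  C_23 = −[(0.75)(-0.15) − (-0.15)(0.00)] = 0.1125
  C_31 = (-0.15)(-0.40) − (-0.20)(0.70) = 0.2000
  C_32 = −[(0.75)(-0.40) − (-0.20)(-0.20)] = 0.3400
  C_33 = (0.75)(0.70) − (-0.15)(-0.20) = 0.4950
det(I−A) = Σ_j (I−A)_1j·C_1j = (0.75)(0.6050) + (-0.15)(0.1900) + (-0.20)(0.0300) = 0.41925
adj(I−A) = Cᵀ =
  [ 0.6050   0.1725   0.2000]
  [ 0.1900   0.7125   0.3400]
  [ 0.0300   0.1125   0.4950]
(I − A)⁻¹ = adj(I−A) / det(I−A) ≈
  [   1.4431     0.4114     0.4770]
  [   0.4532     1.6995     0.8110]
  [   0.0716     0.2683     1.1807]
First solve x = (I − A)⁻¹ d = adj(I−A)·d / det(I−A); in particular x_C = (0.1900·60 + 0.7125·40 + 0.3400·300) / 0.41925 = 141.90 / 0.41925 ≈ 338.4615.
Intermediate flow from F to C: z_FC = a_FC · x_C = 0.15 × 141.90 / 0.41925 = 21.285 / 0.41925 ≈ 50.77.

z_FC = 50.77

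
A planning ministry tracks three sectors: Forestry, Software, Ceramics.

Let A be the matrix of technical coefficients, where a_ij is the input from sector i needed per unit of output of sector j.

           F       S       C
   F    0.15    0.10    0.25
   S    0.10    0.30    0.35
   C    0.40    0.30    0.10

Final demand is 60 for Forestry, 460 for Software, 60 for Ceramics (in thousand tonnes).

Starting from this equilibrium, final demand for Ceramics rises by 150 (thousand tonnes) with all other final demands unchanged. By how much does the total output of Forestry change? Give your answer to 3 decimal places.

Δx_F = 91.106

I − A =
  [   0.85    -0.10    -0.25]
  [  -0.10     0.70    -0.35]
  [  -0.40    -0.30     0.90]
Cofactors of I−A, C_ij = (−1)^(i+j)·(minor ij) (rows/columns in the sector order above):
  C_11 = (0.70)(0.90) − (-0.35)(-0.30) = 0.5250
  C_12 = −[(-0.10)(0.90) − (-0.35)(-0.40)] = 0.2300
  C_13 = (-0.10)(-0.30) − (0.70)(-0.40) = 0.3100
  C_21 = −[(-0.10)(0.90) − (-0.25)(-0.30)] = 0.1650
  C_22 = (0.85)(0.90) − (-0.25)(-0.40) = 0.6650
  C_23 = −[(0.85)(-0.30) − (-0.10)(-0.40)] = 0.2950
  C_31 = (-0.10)(-0.35) − (-0.25)(0.70) = 0.2100
  C_32 = −[(0.85)(-0.35) − (-0.25)(-0.10)] = 0.3225
  C_33 = (0.85)(0.70) − (-0.10)(-0.10) = 0.5850
det(I−A) = Σ_j (I−A)_1j·C_1j = (0.85)(0.5250) + (-0.10)(0.2300) + (-0.25)(0.3100) = 0.34575
adj(I−A) = Cᵀ =
  [ 0.5250   0.1650   0.2100]
  [ 0.2300   0.6650   0.3225]
  [ 0.3100   0.2950   0.5850]
(I − A)⁻¹ = adj(I−A) / det(I−A) ≈
  [   1.5184     0.4772     0.6074]
  [   0.6652     1.9234     0.9328]
  [   0.8966     0.8532     1.6920]
Δx = (I − A)⁻¹ Δd with Δd having +150 in the Ceramics component and 0 elsewhere.
So Δx_F = L_FC · (+150), where L_FC = adj(I−A)_FC / det(I−A) = 0.2100 / 0.34575.
Δx_F = 0.2100 × (+150) / 0.34575 = 31.50 / 0.34575 ≈ 91.106.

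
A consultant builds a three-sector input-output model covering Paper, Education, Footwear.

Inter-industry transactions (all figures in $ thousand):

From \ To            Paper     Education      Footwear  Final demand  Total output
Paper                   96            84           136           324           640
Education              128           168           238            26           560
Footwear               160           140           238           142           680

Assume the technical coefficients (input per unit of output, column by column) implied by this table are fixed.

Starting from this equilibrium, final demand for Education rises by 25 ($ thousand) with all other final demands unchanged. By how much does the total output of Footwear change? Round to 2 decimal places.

Technical coefficients a_ij = z_ij / X_j:
  a_11 = 96/640 = 0.15, a_21 = 128/640 = 0.20, a_31 = 160/640 = 0.25
  a_12 = 84/560 = 0.15, a_22 = 168/560 = 0.30, a_32 = 140/560 = 0.25
  a_13 = 136/680 = 0.20, a_23 = 238/680 = 0.35, a_33 = 238/680 = 0.35
I − A =
  [   0.85    -0.15    -0.20]
  [  -0.20     0.70    -0.35]
  [  -0.25    -0.25     0.65]
Cofactors of I−A, C_ij = (−1)^(i+j)·(minor ij) (rows/columns in the sector order above):
  C_11 = (0.70)(0.65) − (-0.35)(-0.25) = 0.3675
  C_12 = −[(-0.20)(0.65) − (-0.35)(-0.25)] = 0.2175
  C_13 = (-0.20)(-0.25) − (0.70)(-0.25) = 0.2250
  C_21 = −[(-0.15)(0.65) − (-0.20)(-0.25)] = 0.1475
  C_22 = (0.85)(0.65) − (-0.20)(-0.25) = 0.5025
  C_23 = −[(0.85)(-0.25) − (-0.15)(-0.25)] = 0.2500
  C_31 = (-0.15)(-0.35) − (-0.20)(0.70) = 0.1925
  C_32 = −[(0.85)(-0.35) − (-0.20)(-0.20)] = 0.3375
  C_33 = (0.85)(0.70) − (-0.15)(-0.20) = 0.5650
det(I−A) = Σ_j (I−A)_1j·C_1j = (0.85)(0.3675) + (-0.15)(0.2175) + (-0.20)(0.2250) = 0.23475
adj(I−A) = Cᵀ =
  [ 0.3675   0.1475   0.1925]
  [ 0.2175   0.5025   0.3375]
  [ 0.2250   0.2500   0.5650]
(I − A)⁻¹ = adj(I−A) / det(I−A) ≈
  [   1.5655     0.6283     0.8200]
  [   0.9265     2.1406     1.4377]
  [   0.9585     1.0650     2.4068]
Δx = (I − A)⁻¹ Δd with Δd having +25 in the Education component and 0 elsewhere.
So Δx_3 = L_32 · (+25), where L_32 = adj(I−A)_32 / det(I−A) = 0.2500 / 0.23475.
Δx_3 = 0.2500 × (+25) / 0.23475 = 6.25 / 0.23475 ≈ 26.62.

Δx_3 = 26.62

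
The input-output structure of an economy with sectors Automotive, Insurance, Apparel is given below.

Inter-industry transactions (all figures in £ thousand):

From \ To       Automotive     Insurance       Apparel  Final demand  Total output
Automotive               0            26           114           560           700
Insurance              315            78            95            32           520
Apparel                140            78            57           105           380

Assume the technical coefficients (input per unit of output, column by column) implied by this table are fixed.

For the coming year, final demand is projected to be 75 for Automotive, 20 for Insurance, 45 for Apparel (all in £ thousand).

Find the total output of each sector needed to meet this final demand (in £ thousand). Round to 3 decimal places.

x_1 = 110.049, x_2 = 110.724, x_3 = 98.374

Technical coefficients a_ij = z_ij / X_j:
  a_11 = 0/700 = 0.00, a_21 = 315/700 = 0.45, a_31 = 140/700 = 0.20
  a_12 = 26/520 = 0.05, a_22 = 78/520 = 0.15, a_32 = 78/520 = 0.15
  a_13 = 114/380 = 0.30, a_23 = 95/380 = 0.25, a_33 = 57/380 = 0.15
I − A =
  [   1.00    -0.05    -0.30]
  [  -0.45     0.85    -0.25]
  [  -0.20    -0.15     0.85]
Cofactors of I−A, C_ij = (−1)^(i+j)·(minor ij) (rows/columns in the sector order above):
  C_11 = (0.85)(0.85) − (-0.25)(-0.15) = 0.6850
  C_12 = −[(-0.45)(0.85) − (-0.25)(-0.20)] = 0.4325
  C_13 = (-0.45)(-0.15) − (0.85)(-0.20) = 0.2375
  C_21 = −[(-0.05)(0.85) − (-0.30)(-0.15)] = 0.0875
  C_22 = (1.00)(0.85) − (-0.30)(-0.20) = 0.7900
  C_23 = −[(1.00)(-0.15) − (-0.05)(-0.20)] = 0.1600
  C_31 = (-0.05)(-0.25) − (-0.30)(0.85) = 0.2675
  C_32 = −[(1.00)(-0.25) − (-0.30)(-0.45)] = 0.3850
  C_33 = (1.00)(0.85) − (-0.05)(-0.45) = 0.8275
det(I−A) = Σ_j (I−A)_1j·C_1j = (1.00)(0.6850) + (-0.05)(0.4325) + (-0.30)(0.2375) = 0.592125
adj(I−A) = Cᵀ =
  [ 0.6850   0.0875   0.2675]
  [ 0.4325   0.7900   0.3850]
  [ 0.2375   0.1600   0.8275]
(I − A)⁻¹ = adj(I−A) / det(I−A) ≈
  [   1.1569     0.1478     0.4518]
  [   0.7304     1.3342     0.6502]
  [   0.4011     0.2702     1.3975]
x = (I − A)⁻¹ d = adj(I−A)·d / det(I−A), with det(I−A) = 0.592125:
  x_1 = (0.6850·75 + 0.0875·20 + 0.2675·45) / 0.592125 = 65.1625 / 0.592125 ≈ 110.049
  x_2 = (0.4325·75 + 0.7900·20 + 0.3850·45) / 0.592125 = 65.5625 / 0.592125 ≈ 110.724
  x_3 = (0.2375·75 + 0.1600·20 + 0.8275·45) / 0.592125 = 58.25 / 0.592125 ≈ 98.374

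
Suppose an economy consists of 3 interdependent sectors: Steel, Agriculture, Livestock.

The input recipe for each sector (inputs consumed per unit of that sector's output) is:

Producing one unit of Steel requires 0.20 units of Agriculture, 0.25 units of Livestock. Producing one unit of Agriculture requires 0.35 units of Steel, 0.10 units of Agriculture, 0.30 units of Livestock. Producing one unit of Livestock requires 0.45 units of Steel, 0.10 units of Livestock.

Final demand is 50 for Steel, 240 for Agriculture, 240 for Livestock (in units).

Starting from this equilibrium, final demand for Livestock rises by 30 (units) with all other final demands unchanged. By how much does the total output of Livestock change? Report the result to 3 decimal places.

Δx_L = 40.242

I − A =
  [   1.00    -0.35    -0.45]
  [  -0.20     0.90     0.00]
  [  -0.25    -0.30     0.90]
Cofactors of I−A, C_ij = (−1)^(i+j)·(minor ij) (rows/columns in the sector order above):
  C_11 = (0.90)(0.90) − (0.00)(-0.30) = 0.8100
  C_12 = −[(-0.20)(0.90) − (0.00)(-0.25)] = 0.1800
  C_13 = (-0.20)(-0.30) − (0.90)(-0.25) = 0.2850
  C_21 = −[(-0.35)(0.90) − (-0.45)(-0.30)] = 0.4500
  C_22 = (1.00)(0.90) − (-0.45)(-0.25) = 0.7875
  C_23 = −[(1.00)(-0.30) − (-0.35)(-0.25)] = 0.3875
  C_31 = (-0.35)(0.00) − (-0.45)(0.90) = 0.4050
  C_32 = −[(1.00)(0.00) − (-0.45)(-0.20)] = 0.0900
  C_33 = (1.00)(0.90) − (-0.35)(-0.20) = 0.8300
det(I−A) = Σ_j (I−A)_1j·C_1j = (1.00)(0.8100) + (-0.35)(0.1800) + (-0.45)(0.2850) = 0.61875
adj(I−A) = Cᵀ =
  [ 0.8100   0.4500   0.4050]
  [ 0.1800   0.7875   0.0900]
  [ 0.2850   0.3875   0.8300]
(I − A)⁻¹ = adj(I−A) / det(I−A) ≈
  [   1.3091     0.7273     0.6545]
  [   0.2909     1.2727     0.1455]
  [   0.4606     0.6263     1.3414]
Δx = (I − A)⁻¹ Δd with Δd having +30 in the Livestock component and 0 elsewhere.
So Δx_L = L_LL · (+30), where L_LL = adj(I−A)_LL / det(I−A) = 0.8300 / 0.61875.
Δx_L = 0.8300 × (+30) / 0.61875 = 24.90 / 0.61875 ≈ 40.242.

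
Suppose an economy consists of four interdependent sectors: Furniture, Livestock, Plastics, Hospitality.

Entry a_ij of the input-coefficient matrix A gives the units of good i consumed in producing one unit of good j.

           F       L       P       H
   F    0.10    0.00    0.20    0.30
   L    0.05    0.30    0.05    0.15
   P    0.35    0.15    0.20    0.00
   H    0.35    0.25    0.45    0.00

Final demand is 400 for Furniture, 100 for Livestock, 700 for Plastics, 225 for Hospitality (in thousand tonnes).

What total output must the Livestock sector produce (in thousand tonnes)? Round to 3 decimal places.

I − A =
  [   0.90     0.00    -0.20    -0.30]
  [  -0.05     0.70    -0.05    -0.15]
  [  -0.35    -0.15     0.80     0.00]
  [  -0.35    -0.25    -0.45     1.00]
Compute the cofactors C_ij = (−1)^(i+j)·(3×3 minor ij) of I−A; the adjugate is their transpose:
adj(I−A) = Cᵀ =
  [ 0.512375   0.110250   0.230750   0.170250]
  [ 0.123125   0.518750   0.127750   0.114750]
  [ 0.247250   0.145500   0.519000   0.096000]
  [ 0.321375   0.233750   0.346250   0.446750]
det(I−A) = Σ_j (I−A)_1j·C_1j = (0.90)(0.512375) + (0.00)(0.123125) + (-0.20)(0.247250) + (-0.30)(0.321375) = 0.315275
(I − A)⁻¹ = adj(I−A) / det(I−A) ≈
  [   1.6252     0.3497     0.7319     0.5400]
  [   0.3905     1.6454     0.4052     0.3640]
  [   0.7842     0.4615     1.6462     0.3045]
  [   1.0193     0.7414     1.0982     1.4170]
x = (I − A)⁻¹ d = adj(I−A)·d / det(I−A), with det(I−A) = 0.315275:
  x_F = (0.512375·400 + 0.110250·100 + 0.230750·700 + 0.170250·225) / 0.315275 = 415.80625 / 0.315275 ≈ 1318.868
  x_L = (0.123125·400 + 0.518750·100 + 0.127750·700 + 0.114750·225) / 0.315275 = 216.36875 / 0.315275 ≈ 686.286
  x_P = (0.247250·400 + 0.145500·100 + 0.519000·700 + 0.096000·225) / 0.315275 = 498.35 / 0.315275 ≈ 1580.684
  x_H = (0.321375·400 + 0.233750·100 + 0.346250·700 + 0.446750·225) / 0.315275 = 494.81875 / 0.315275 ≈ 1569.483

x_L = 686.286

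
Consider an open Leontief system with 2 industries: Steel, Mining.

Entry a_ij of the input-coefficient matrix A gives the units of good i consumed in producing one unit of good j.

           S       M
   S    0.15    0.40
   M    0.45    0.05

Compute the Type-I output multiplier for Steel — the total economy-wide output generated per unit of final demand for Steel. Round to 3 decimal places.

m_S = 2.231

I − A =
  [   0.85    -0.40]
  [  -0.45     0.95]
det(I−A) = (0.85)(0.95) − (-0.40)(-0.45) = 0.6275
adj(I−A) = [[0.95, 0.40], [0.45, 0.85]]
(I − A)⁻¹ = adj(I−A) / det(I−A) ≈
  [   1.5139     0.6375]
  [   0.7171     1.3546]
The output multiplier for sector j is the column-j sum of the Leontief inverse (I − A)⁻¹ = adj(I−A) / det(I−A).
Column S of adj(I−A): (0.95, 0.45); det(I−A) = 0.6275.
m_S = (0.95 + 0.45) / 0.6275 = 1.40 / 0.6275 ≈ 2.231.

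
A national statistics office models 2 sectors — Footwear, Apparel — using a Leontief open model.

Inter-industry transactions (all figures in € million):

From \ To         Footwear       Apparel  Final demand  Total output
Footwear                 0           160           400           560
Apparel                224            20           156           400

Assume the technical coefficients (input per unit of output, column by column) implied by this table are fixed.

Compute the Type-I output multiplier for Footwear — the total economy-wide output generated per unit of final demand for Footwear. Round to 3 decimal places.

m_1 = 1.709

Technical coefficients a_ij = z_ij / X_j:
  a_11 = 0/560 = 0.00, a_21 = 224/560 = 0.40
  a_12 = 160/400 = 0.40, a_22 = 20/400 = 0.05
I − A =
  [   1.00    -0.40]
  [  -0.40     0.95]
det(I−A) = (1.00)(0.95) − (-0.40)(-0.40) = 0.7900
adj(I−A) = [[0.95, 0.40], [0.40, 1.00]]
(I − A)⁻¹ = adj(I−A) / det(I−A) ≈
  [   1.2025     0.5063]
  [   0.5063     1.2658]
The output multiplier for sector j is the column-j sum of the Leontief inverse (I − A)⁻¹ = adj(I−A) / det(I−A).
Column 1 of adj(I−A): (0.95, 0.40); det(I−A) = 0.7900.
m_1 = (0.95 + 0.40) / 0.7900 = 1.35 / 0.7900 ≈ 1.709.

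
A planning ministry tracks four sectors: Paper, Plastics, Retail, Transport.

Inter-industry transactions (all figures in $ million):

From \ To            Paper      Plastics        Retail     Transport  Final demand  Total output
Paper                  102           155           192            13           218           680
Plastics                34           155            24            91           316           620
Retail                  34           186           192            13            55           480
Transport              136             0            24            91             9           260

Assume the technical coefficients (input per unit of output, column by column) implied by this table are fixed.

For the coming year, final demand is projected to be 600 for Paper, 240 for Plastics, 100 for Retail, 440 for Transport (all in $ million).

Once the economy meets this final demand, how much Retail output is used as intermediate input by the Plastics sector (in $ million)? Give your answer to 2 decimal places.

z_32 = 314.84

Technical coefficients a_ij = z_ij / X_j:
  a_11 = 102/680 = 0.15, a_21 = 34/680 = 0.05, a_31 = 34/680 = 0.05, a_41 = 136/680 = 0.20
  a_12 = 155/620 = 0.25, a_22 = 155/620 = 0.25, a_32 = 186/620 = 0.30, a_42 = 0/620 = 0.00
  a_13 = 192/480 = 0.40, a_23 = 24/480 = 0.05, a_33 = 192/480 = 0.40, a_43 = 24/480 = 0.05
  a_14 = 13/260 = 0.05, a_24 = 91/260 = 0.35, a_34 = 13/260 = 0.05, a_44 = 91/260 = 0.35
I − A =
  [   0.85    -0.25    -0.40    -0.05]
  [  -0.05     0.75    -0.05    -0.35]
  [  -0.05    -0.30     0.60    -0.05]
  [  -0.20     0.00    -0.05     0.65]
Compute the cofactors C_ij = (−1)^(i+j)·(3×3 minor ij) of I−A; the adjugate is their transpose:
adj(I−A) = Cᵀ =
  [ 0.275625   0.175625   0.209375   0.131875]
  [ 0.064375   0.306250   0.083125   0.176250]
  [ 0.062625   0.173375   0.381250   0.127500]
  [ 0.089625   0.067375   0.093750   0.340625]
det(I−A) = Σ_j (I−A)_1j·C_1j = (0.85)(0.275625) + (-0.25)(0.064375) + (-0.40)(0.062625) + (-0.05)(0.089625) = 0.18865625
(I − A)⁻¹ = adj(I−A) / det(I−A) ≈
  [   1.4610     0.9309     1.1098     0.6990]
  [   0.3412     1.6233     0.4406     0.9342]
  [   0.3320     0.9190     2.0209     0.6758]
  [   0.4751     0.3571     0.4969     1.8055]
First solve x = (I − A)⁻¹ d = adj(I−A)·d / det(I−A); in particular x_2 = (0.064375·600 + 0.306250·240 + 0.083125·100 + 0.176250·440) / 0.18865625 = 197.9875 / 0.18865625 ≈ 1049.4617.
Intermediate flow from 3 to 2: z_32 = a_32 · x_2 = 0.30 × 197.9875 / 0.18865625 = 59.39625 / 0.18865625 ≈ 314.84.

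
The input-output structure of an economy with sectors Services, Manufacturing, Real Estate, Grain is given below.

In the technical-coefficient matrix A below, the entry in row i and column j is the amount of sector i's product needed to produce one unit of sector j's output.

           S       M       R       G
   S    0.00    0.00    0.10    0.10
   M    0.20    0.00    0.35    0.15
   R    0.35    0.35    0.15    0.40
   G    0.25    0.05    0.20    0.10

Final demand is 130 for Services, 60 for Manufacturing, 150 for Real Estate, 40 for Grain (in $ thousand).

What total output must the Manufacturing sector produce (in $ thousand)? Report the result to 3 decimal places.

I − A =
  [   1.00     0.00    -0.10    -0.10]
  [  -0.20     1.00    -0.35    -0.15]
  [  -0.35    -0.35     0.85    -0.40]
  [  -0.25    -0.05    -0.20     0.90]
Compute the cofactors C_ij = (−1)^(i+j)·(3×3 minor ij) of I−A; the adjugate is their transpose:
adj(I−A) = Cᵀ =
  [ 0.550875   0.044750   0.111000   0.118000]
  [ 0.324625   0.615250   0.362000   0.299500]
  [ 0.492500   0.328000   0.866500   0.494500]
  [ 0.280500   0.119500   0.243500   0.685500]
det(I−A) = Σ_j (I−A)_1j·C_1j = (1.00)(0.550875) + (0.00)(0.324625) + (-0.10)(0.492500) + (-0.10)(0.280500) = 0.473575
(I − A)⁻¹ = adj(I−A) / det(I−A) ≈
  [   1.1632     0.0945     0.2344     0.2492]
  [   0.6855     1.2992     0.7644     0.6324]
  [   1.0400     0.6926     1.8297     1.0442]
  [   0.5923     0.2523     0.5142     1.4475]
x = (I − A)⁻¹ d = adj(I−A)·d / det(I−A), with det(I−A) = 0.473575:
  x_S = (0.550875·130 + 0.044750·60 + 0.111000·150 + 0.118000·40) / 0.473575 = 95.66875 / 0.473575 ≈ 202.014
  x_M = (0.324625·130 + 0.615250·60 + 0.362000·150 + 0.299500·40) / 0.473575 = 145.39625 / 0.473575 ≈ 307.018
  x_R = (0.492500·130 + 0.328000·60 + 0.866500·150 + 0.494500·40) / 0.473575 = 233.46 / 0.473575 ≈ 492.974
  x_G = (0.280500·130 + 0.119500·60 + 0.243500·150 + 0.685500·40) / 0.473575 = 107.58 / 0.473575 ≈ 227.166

x_M = 307.018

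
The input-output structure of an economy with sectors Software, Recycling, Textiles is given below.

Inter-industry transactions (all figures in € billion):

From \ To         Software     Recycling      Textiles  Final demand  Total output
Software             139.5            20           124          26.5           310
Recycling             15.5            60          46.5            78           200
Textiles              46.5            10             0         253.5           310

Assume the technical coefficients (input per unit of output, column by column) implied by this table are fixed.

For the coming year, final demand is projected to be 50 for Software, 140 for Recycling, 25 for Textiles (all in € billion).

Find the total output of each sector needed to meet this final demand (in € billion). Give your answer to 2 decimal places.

Technical coefficients a_ij = z_ij / X_j:
  a_11 = 139.5/310 = 0.45, a_21 = 15.5/310 = 0.05, a_31 = 46.5/310 = 0.15
  a_12 = 20/200 = 0.10, a_22 = 60/200 = 0.30, a_32 = 10/200 = 0.05
  a_13 = 124/310 = 0.40, a_23 = 46.5/310 = 0.15, a_33 = 0/310 = 0.00
I − A =
  [   0.55    -0.10    -0.40]
  [  -0.05     0.70    -0.15]
  [  -0.15    -0.05     1.00]
Cofactors of I−A, C_ij = (−1)^(i+j)·(minor ij) (rows/columns in the sector order above):
  C_11 = (0.70)(1.00) − (-0.15)(-0.05) = 0.6925
  C_12 = −[(-0.05)(1.00) − (-0.15)(-0.15)] = 0.0725
  C_13 = (-0.05)(-0.05) − (0.70)(-0.15) = 0.1075
  C_21 = −[(-0.10)(1.00) − (-0.40)(-0.05)] = 0.1200
  C_22 = (0.55)(1.00) − (-0.40)(-0.15) = 0.4900
  C_23 = −[(0.55)(-0.05) − (-0.10)(-0.15)] = 0.0425
  C_31 = (-0.10)(-0.15) − (-0.40)(0.70) = 0.2950
  C_32 = −[(0.55)(-0.15) − (-0.40)(-0.05)] = 0.1025
  C_33 = (0.55)(0.70) − (-0.10)(-0.05) = 0.3800
det(I−A) = Σ_j (I−A)_1j·C_1j = (0.55)(0.6925) + (-0.10)(0.0725) + (-0.40)(0.1075) = 0.330625
adj(I−A) = Cᵀ =
  [ 0.6925   0.1200   0.2950]
  [ 0.0725   0.4900   0.1025]
  [ 0.1075   0.0425   0.3800]
(I − A)⁻¹ = adj(I−A) / det(I−A) ≈
  [   2.0945     0.3629     0.8922]
  [   0.2193     1.4820     0.3100]
  [   0.3251     0.1285     1.1493]
x = (I − A)⁻¹ d = adj(I−A)·d / det(I−A), with det(I−A) = 0.330625:
  x_1 = (0.6925·50 + 0.1200·140 + 0.2950·25) / 0.330625 = 58.80 / 0.330625 ≈ 177.84
  x_2 = (0.0725·50 + 0.4900·140 + 0.1025·25) / 0.330625 = 74.7875 / 0.330625 ≈ 226.20
  x_3 = (0.1075·50 + 0.0425·140 + 0.3800·25) / 0.330625 = 20.825 / 0.330625 ≈ 62.99

x_1 = 177.84, x_2 = 226.20, x_3 = 62.99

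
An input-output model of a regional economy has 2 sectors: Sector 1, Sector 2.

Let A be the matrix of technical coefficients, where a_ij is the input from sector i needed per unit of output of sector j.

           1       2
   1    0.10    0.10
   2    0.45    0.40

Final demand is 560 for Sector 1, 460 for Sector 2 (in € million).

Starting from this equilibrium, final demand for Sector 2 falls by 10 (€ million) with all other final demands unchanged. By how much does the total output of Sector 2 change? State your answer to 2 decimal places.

I − A =
  [   0.90    -0.10]
  [  -0.45     0.60]
det(I−A) = (0.90)(0.60) − (-0.10)(-0.45) = 0.4950
adj(I−A) = [[0.60, 0.10], [0.45, 0.90]]
(I − A)⁻¹ = adj(I−A) / det(I−A) ≈
  [   1.2121     0.2020]
  [   0.9091     1.8182]
Δx = (I − A)⁻¹ Δd with Δd having -10 in the Sector 2 component and 0 elsewhere.
So Δx_2 = L_22 · (-10), where L_22 = adj(I−A)_22 / det(I−A) = 0.90 / 0.4950.
Δx_2 = 0.90 × (-10) / 0.4950 = -9.00 / 0.4950 ≈ -18.18.

Δx_2 = -18.18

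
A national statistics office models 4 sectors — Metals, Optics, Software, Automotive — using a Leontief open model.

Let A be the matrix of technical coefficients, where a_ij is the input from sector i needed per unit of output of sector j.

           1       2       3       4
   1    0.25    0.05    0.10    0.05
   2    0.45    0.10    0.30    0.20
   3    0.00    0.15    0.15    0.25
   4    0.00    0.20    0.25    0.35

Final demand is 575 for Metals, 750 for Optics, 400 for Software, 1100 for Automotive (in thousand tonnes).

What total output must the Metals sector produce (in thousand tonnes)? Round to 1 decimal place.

x_1 = 1454.3

I − A =
  [   0.75    -0.05    -0.10    -0.05]
  [  -0.45     0.90    -0.30    -0.20]
  [   0.00    -0.15     0.85    -0.25]
  [   0.00    -0.20    -0.25     0.65]
Compute the cofactors C_ij = (−1)^(i+j)·(3×3 minor ij) of I−A; the adjugate is their transpose:
adj(I−A) = Cᵀ =
  [ 0.355250   0.049625   0.081000   0.073750]
  [ 0.220500   0.367500   0.218625   0.214125]
  [ 0.066375   0.110625   0.389625   0.189000]
  [ 0.093375   0.155625   0.217125   0.514125]
det(I−A) = Σ_j (I−A)_1j·C_1j = (0.75)(0.355250) + (-0.05)(0.220500) + (-0.10)(0.066375) + (-0.05)(0.093375) = 0.24410625
(I − A)⁻¹ = adj(I−A) / det(I−A) ≈
  [   1.4553     0.2033     0.3318     0.3021]
  [   0.9033     1.5055     0.8956     0.8772]
  [   0.2719     0.4532     1.5961     0.7743]
  [   0.3825     0.6375     0.8895     2.1062]
x = (I − A)⁻¹ d = adj(I−A)·d / det(I−A), with det(I−A) = 0.24410625:
  x_1 = (0.355250·575 + 0.049625·750 + 0.081000·400 + 0.073750·1100) / 0.24410625 = 355.0125 / 0.24410625 ≈ 1454.3
  x_2 = (0.220500·575 + 0.367500·750 + 0.218625·400 + 0.214125·1100) / 0.24410625 = 725.40 / 0.24410625 ≈ 2971.7
  x_3 = (0.066375·575 + 0.110625·750 + 0.389625·400 + 0.189000·1100) / 0.24410625 = 484.884375 / 0.24410625 ≈ 1986.4
  x_4 = (0.093375·575 + 0.155625·750 + 0.217125·400 + 0.514125·1100) / 0.24410625 = 822.796875 / 0.24410625 ≈ 3370.7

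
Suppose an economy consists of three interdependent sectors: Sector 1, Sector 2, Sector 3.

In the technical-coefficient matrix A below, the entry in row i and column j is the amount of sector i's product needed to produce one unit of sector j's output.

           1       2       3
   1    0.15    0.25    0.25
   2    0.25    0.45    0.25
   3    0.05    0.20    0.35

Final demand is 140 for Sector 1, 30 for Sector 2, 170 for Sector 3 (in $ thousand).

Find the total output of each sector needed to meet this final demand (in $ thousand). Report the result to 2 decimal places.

x_1 = 420.81, x_2 = 441.11, x_3 = 429.63

I − A =
  [   0.85    -0.25    -0.25]
  [  -0.25     0.55    -0.25]
  [  -0.05    -0.20     0.65]
Cofactors of I−A, C_ij = (−1)^(i+j)·(minor ij) (rows/columns in the sector order above):
  C_11 = (0.55)(0.65) − (-0.25)(-0.20) = 0.3075
  C_12 = −[(-0.25)(0.65) − (-0.25)(-0.05)] = 0.1750
  C_13 = (-0.25)(-0.20) − (0.55)(-0.05) = 0.0775
  C_21 = −[(-0.25)(0.65) − (-0.25)(-0.20)] = 0.2125
  C_22 = (0.85)(0.65) − (-0.25)(-0.05) = 0.5400
  C_23 = −[(0.85)(-0.20) − (-0.25)(-0.05)] = 0.1825
  C_31 = (-0.25)(-0.25) − (-0.25)(0.55) = 0.2000
  C_32 = −[(0.85)(-0.25) − (-0.25)(-0.25)] = 0.2750
  C_33 = (0.85)(0.55) − (-0.25)(-0.25) = 0.4050
det(I−A) = Σ_j (I−A)_1j·C_1j = (0.85)(0.3075) + (-0.25)(0.1750) + (-0.25)(0.0775) = 0.19825
adj(I−A) = Cᵀ =
  [ 0.3075   0.2125   0.2000]
  [ 0.1750   0.5400   0.2750]
  [ 0.0775   0.1825   0.4050]
(I − A)⁻¹ = adj(I−A) / det(I−A) ≈
  [   1.5511     1.0719     1.0088]
  [   0.8827     2.7238     1.3871]
  [   0.3909     0.9206     2.0429]
x = (I − A)⁻¹ d = adj(I−A)·d / det(I−A), with det(I−A) = 0.19825:
  x_1 = (0.3075·140 + 0.2125·30 + 0.2000·170) / 0.19825 = 83.425 / 0.19825 ≈ 420.81
  x_2 = (0.1750·140 + 0.5400·30 + 0.2750·170) / 0.19825 = 87.45 / 0.19825 ≈ 441.11
  x_3 = (0.0775·140 + 0.1825·30 + 0.4050·170) / 0.19825 = 85.175 / 0.19825 ≈ 429.63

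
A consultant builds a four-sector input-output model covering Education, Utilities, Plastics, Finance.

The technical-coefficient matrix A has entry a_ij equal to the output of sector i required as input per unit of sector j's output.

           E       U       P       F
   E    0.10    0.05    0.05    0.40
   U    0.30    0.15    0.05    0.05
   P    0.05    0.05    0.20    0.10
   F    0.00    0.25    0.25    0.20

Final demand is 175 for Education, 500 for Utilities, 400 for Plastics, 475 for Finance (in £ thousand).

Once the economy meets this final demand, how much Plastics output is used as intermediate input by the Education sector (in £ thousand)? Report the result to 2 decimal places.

I − A =
  [   0.90    -0.05    -0.05    -0.40]
  [  -0.30     0.85    -0.05    -0.05]
  [  -0.05    -0.05     0.80    -0.10]
  [   0.00    -0.25    -0.25     0.80]
Compute the cofactors C_ij = (−1)^(i+j)·(3×3 minor ij) of I−A; the adjugate is their transpose:
adj(I−A) = Cᵀ =
  [ 0.508875   0.119000   0.126000   0.277625]
  [ 0.187125   0.546500   0.089250   0.138875]
  [ 0.052875   0.065500   0.558750   0.100375]
  [ 0.075000   0.191250   0.202500   0.594750]
det(I−A) = Σ_j (I−A)_1j·C_1j = (0.90)(0.508875) + (-0.05)(0.187125) + (-0.05)(0.052875) + (-0.40)(0.075000) = 0.4159875
(I − A)⁻¹ = adj(I−A) / det(I−A) ≈
  [   1.2233     0.2861     0.3029     0.6674]
  [   0.4498     1.3137     0.2145     0.3338]
  [   0.1271     0.1575     1.3432     0.2413]
  [   0.1803     0.4597     0.4868     1.4297]
First solve x = (I − A)⁻¹ d = adj(I−A)·d / det(I−A); in particular x_E = (0.508875·175 + 0.119000·500 + 0.126000·400 + 0.277625·475) / 0.4159875 = 330.825 / 0.4159875 ≈ 795.2763.
Intermediate flow from P to E: z_PE = a_PE · x_E = 0.05 × 330.825 / 0.4159875 = 16.54125 / 0.4159875 ≈ 39.76.

z_PE = 39.76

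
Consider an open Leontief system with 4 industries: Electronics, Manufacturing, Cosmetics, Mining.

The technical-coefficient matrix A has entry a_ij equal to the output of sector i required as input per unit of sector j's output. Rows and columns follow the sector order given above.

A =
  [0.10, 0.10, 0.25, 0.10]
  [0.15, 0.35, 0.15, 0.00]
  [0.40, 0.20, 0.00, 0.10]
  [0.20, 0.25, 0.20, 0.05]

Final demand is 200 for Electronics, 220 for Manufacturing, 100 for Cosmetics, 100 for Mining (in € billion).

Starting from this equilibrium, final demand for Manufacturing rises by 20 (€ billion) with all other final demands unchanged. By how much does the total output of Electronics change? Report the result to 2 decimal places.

I − A =
  [   0.90    -0.10    -0.25    -0.10]
  [  -0.15     0.65    -0.15     0.00]
  [  -0.40    -0.20     1.00    -0.10]
  [  -0.20    -0.25    -0.20     0.95]
Compute the cofactors C_ij = (−1)^(i+j)·(3×3 minor ij) of I−A; the adjugate is their transpose:
adj(I−A) = Cᵀ =
  [ 0.572250   0.175750   0.185375   0.079750]
  [ 0.199500   0.709000   0.163875   0.038250]
  [ 0.292250   0.239500   0.524750   0.086000]
  [ 0.234500   0.274000   0.192625   0.464500]
det(I−A) = Σ_j (I−A)_1j·C_1j = (0.90)(0.572250) + (-0.10)(0.199500) + (-0.25)(0.292250) + (-0.10)(0.234500) = 0.3985625
(I − A)⁻¹ = adj(I−A) / det(I−A) ≈
  [   1.4358     0.4410     0.4651     0.2001]
  [   0.5005     1.7789     0.4112     0.0960]
  [   0.7333     0.6009     1.3166     0.2158]
  [   0.5884     0.6875     0.4833     1.1654]
Δx = (I − A)⁻¹ Δd with Δd having +20 in the Manufacturing component and 0 elsewhere.
So Δx_1 = L_12 · (+20), where L_12 = adj(I−A)_12 / det(I−A) = 0.175750 / 0.3985625.
Δx_1 = 0.175750 × (+20) / 0.3985625 = 3.515 / 0.3985625 ≈ 8.82.

Δx_1 = 8.82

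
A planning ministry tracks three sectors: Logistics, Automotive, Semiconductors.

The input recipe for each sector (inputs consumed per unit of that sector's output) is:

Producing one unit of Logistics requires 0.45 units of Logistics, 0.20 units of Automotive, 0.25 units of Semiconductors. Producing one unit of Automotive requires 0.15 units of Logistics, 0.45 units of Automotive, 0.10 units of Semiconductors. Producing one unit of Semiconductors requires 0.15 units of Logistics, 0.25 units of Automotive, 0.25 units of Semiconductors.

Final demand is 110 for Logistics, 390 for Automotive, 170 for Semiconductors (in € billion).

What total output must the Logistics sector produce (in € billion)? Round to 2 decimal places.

I − A =
  [   0.55    -0.15    -0.15]
  [  -0.20     0.55    -0.25]
  [  -0.25    -0.10     0.75]
Cofactors of I−A, C_ij = (−1)^(i+j)·(minor ij) (rows/columns in the sector order above):
  C_11 = (0.55)(0.75) − (-0.25)(-0.10) = 0.3875
  C_12 = −[(-0.20)(0.75) − (-0.25)(-0.25)] = 0.2125
  C_13 = (-0.20)(-0.10) − (0.55)(-0.25) = 0.1575
  C_21 = −[(-0.15)(0.75) − (-0.15)(-0.10)] = 0.1275
  C_22 = (0.55)(0.75) − (-0.15)(-0.25) = 0.3750
  C_23 = −[(0.55)(-0.10) − (-0.15)(-0.25)] = 0.0925
  C_31 = (-0.15)(-0.25) − (-0.15)(0.55) = 0.1200
  C_32 = −[(0.55)(-0.25) − (-0.15)(-0.20)] = 0.1675
  C_33 = (0.55)(0.55) − (-0.15)(-0.20) = 0.2725
det(I−A) = Σ_j (I−A)_1j·C_1j = (0.55)(0.3875) + (-0.15)(0.2125) + (-0.15)(0.1575) = 0.157625
adj(I−A) = Cᵀ =
  [ 0.3875   0.1275   0.1200]
  [ 0.2125   0.3750   0.1675]
  [ 0.1575   0.0925   0.2725]
(I − A)⁻¹ = adj(I−A) / det(I−A) ≈
  [   2.4584     0.8089     0.7613]
  [   1.3481     2.3791     1.0626]
  [   0.9992     0.5868     1.7288]
x = (I − A)⁻¹ d = adj(I−A)·d / det(I−A), with det(I−A) = 0.157625:
  x_L = (0.3875·110 + 0.1275·390 + 0.1200·170) / 0.157625 = 112.75 / 0.157625 ≈ 715.31
  x_A = (0.2125·110 + 0.3750·390 + 0.1675·170) / 0.157625 = 198.10 / 0.157625 ≈ 1256.78
  x_S = (0.1575·110 + 0.0925·390 + 0.2725·170) / 0.157625 = 99.725 / 0.157625 ≈ 632.67

x_L = 715.31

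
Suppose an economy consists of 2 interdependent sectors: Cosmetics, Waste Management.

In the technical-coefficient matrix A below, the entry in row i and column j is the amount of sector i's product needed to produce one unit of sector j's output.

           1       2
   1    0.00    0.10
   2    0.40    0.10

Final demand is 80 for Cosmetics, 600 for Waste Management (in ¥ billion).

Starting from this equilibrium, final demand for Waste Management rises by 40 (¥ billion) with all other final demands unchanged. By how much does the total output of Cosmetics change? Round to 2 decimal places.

Δx_1 = 4.65

I − A =
  [   1.00    -0.10]
  [  -0.40     0.90]
det(I−A) = (1.00)(0.90) − (-0.10)(-0.40) = 0.8600
adj(I−A) = [[0.90, 0.10], [0.40, 1.00]]
(I − A)⁻¹ = adj(I−A) / det(I−A) ≈
  [   1.0465     0.1163]
  [   0.4651     1.1628]
Δx = (I − A)⁻¹ Δd with Δd having +40 in the Waste Management component and 0 elsewhere.
So Δx_1 = L_12 · (+40), where L_12 = adj(I−A)_12 / det(I−A) = 0.10 / 0.8600.
Δx_1 = 0.10 × (+40) / 0.8600 = 4.00 / 0.8600 ≈ 4.65.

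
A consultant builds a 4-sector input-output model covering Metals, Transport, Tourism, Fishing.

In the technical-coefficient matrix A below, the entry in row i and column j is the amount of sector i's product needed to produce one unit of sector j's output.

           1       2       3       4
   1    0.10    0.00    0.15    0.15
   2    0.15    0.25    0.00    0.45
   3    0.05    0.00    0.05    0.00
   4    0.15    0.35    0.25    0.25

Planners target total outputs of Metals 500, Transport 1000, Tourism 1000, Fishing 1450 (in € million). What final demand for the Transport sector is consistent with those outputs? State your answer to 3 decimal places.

I − A =
  [   0.90     0.00    -0.15    -0.15]
  [  -0.15     0.75     0.00    -0.45]
  [  -0.05     0.00     0.95     0.00]
  [  -0.15    -0.35    -0.25     0.75]
d = (I − A) x:
  d_1 = (+0.90)·500 + (+0.00)·1000 + (-0.15)·1000 + (-0.15)·1450 = 82.500
  d_2 = (-0.15)·500 + (+0.75)·1000 + (+0.00)·1000 + (-0.45)·1450 = 22.500
  d_3 = (-0.05)·500 + (+0.00)·1000 + (+0.95)·1000 + (+0.00)·1450 = 925.000
  d_4 = (-0.15)·500 + (-0.35)·1000 + (-0.25)·1000 + (+0.75)·1450 = 412.500

d_2 = 22.500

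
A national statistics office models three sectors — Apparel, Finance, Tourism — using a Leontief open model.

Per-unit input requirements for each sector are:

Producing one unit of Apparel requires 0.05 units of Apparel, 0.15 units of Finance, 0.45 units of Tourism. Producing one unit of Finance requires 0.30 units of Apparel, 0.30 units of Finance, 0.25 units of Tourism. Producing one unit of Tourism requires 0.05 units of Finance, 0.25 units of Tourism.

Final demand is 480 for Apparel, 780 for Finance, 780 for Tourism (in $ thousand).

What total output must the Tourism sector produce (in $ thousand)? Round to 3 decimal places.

I − A =
  [   0.95    -0.30     0.00]
  [  -0.15     0.70    -0.05]
  [  -0.45    -0.25     0.75]
Cofactors of I−A, C_ij = (−1)^(i+j)·(minor ij) (rows/columns in the sector order above):
  C_11 = (0.70)(0.75) − (-0.05)(-0.25) = 0.5125
  C_12 = −[(-0.15)(0.75) − (-0.05)(-0.45)] = 0.1350
  C_13 = (-0.15)(-0.25) − (0.70)(-0.45) = 0.3525
  C_21 = −[(-0.30)(0.75) − (0.00)(-0.25)] = 0.2250
  C_22 = (0.95)(0.75) − (0.00)(-0.45) = 0.7125
  C_23 = −[(0.95)(-0.25) − (-0.30)(-0.45)] = 0.3725
  C_31 = (-0.30)(-0.05) − (0.00)(0.70) = 0.0150
  C_32 = −[(0.95)(-0.05) − (0.00)(-0.15)] = 0.0475
  C_33 = (0.95)(0.70) − (-0.30)(-0.15) = 0.6200
det(I−A) = Σ_j (I−A)_1j·C_1j = (0.95)(0.5125) + (-0.30)(0.1350) + (0.00)(0.3525) = 0.446375
adj(I−A) = Cᵀ =
  [ 0.5125   0.2250   0.0150]
  [ 0.1350   0.7125   0.0475]
  [ 0.3525   0.3725   0.6200]
(I − A)⁻¹ = adj(I−A) / det(I−A) ≈
  [   1.1481     0.5041     0.0336]
  [   0.3024     1.5962     0.1064]
  [   0.7897     0.8345     1.3890]
x = (I − A)⁻¹ d = adj(I−A)·d / det(I−A), with det(I−A) = 0.446375:
  x_A = (0.5125·480 + 0.2250·780 + 0.0150·780) / 0.446375 = 433.20 / 0.446375 ≈ 970.484
  x_F = (0.1350·480 + 0.7125·780 + 0.0475·780) / 0.446375 = 657.60 / 0.446375 ≈ 1473.201
  x_T = (0.3525·480 + 0.3725·780 + 0.6200·780) / 0.446375 = 943.35 / 0.446375 ≈ 2113.358

x_T = 2113.358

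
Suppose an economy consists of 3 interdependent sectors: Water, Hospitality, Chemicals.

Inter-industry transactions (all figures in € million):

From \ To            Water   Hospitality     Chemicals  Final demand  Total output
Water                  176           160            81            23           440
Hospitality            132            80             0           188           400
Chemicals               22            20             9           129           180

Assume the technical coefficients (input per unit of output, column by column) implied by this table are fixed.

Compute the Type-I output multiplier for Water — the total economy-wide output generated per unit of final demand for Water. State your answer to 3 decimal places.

Technical coefficients a_ij = z_ij / X_j:
  a_WW = 176/440 = 0.40, a_HW = 132/440 = 0.30, a_CW = 22/440 = 0.05
  a_WH = 160/400 = 0.40, a_HH = 80/400 = 0.20, a_CH = 20/400 = 0.05
  a_WC = 81/180 = 0.45, a_HC = 0/180 = 0.00, a_CC = 9/180 = 0.05
I − A =
  [   0.60    -0.40    -0.45]
  [  -0.30     0.80     0.00]
  [  -0.05    -0.05     0.95]
Cofactors of I−A, C_ij = (−1)^(i+j)·(minor ij) (rows/columns in the sector order above):
  C_11 = (0.80)(0.95) − (0.00)(-0.05) = 0.7600
  C_12 = −[(-0.30)(0.95) − (0.00)(-0.05)] = 0.2850
  C_13 = (-0.30)(-0.05) − (0.80)(-0.05) = 0.0550
  C_21 = −[(-0.40)(0.95) − (-0.45)(-0.05)] = 0.4025
  C_22 = (0.60)(0.95) − (-0.45)(-0.05) = 0.5475
  C_23 = −[(0.60)(-0.05) − (-0.40)(-0.05)] = 0.0500
  C_31 = (-0.40)(0.00) − (-0.45)(0.80) = 0.3600
  C_32 = −[(0.60)(0.00) − (-0.45)(-0.30)] = 0.1350
  C_33 = (0.60)(0.80) − (-0.40)(-0.30) = 0.3600
det(I−A) = Σ_j (I−A)_1j·C_1j = (0.60)(0.7600) + (-0.40)(0.2850) + (-0.45)(0.0550) = 0.31725
adj(I−A) = Cᵀ =
  [ 0.7600   0.4025   0.3600]
  [ 0.2850   0.5475   0.1350]
  [ 0.0550   0.0500   0.3600]
(I − A)⁻¹ = adj(I−A) / det(I−A) ≈
  [   2.3956     1.2687     1.1348]
  [   0.8983     1.7258     0.4255]
  [   0.1734     0.1576     1.1348]
The output multiplier for sector j is the column-j sum of the Leontief inverse (I − A)⁻¹ = adj(I−A) / det(I−A).
Column W of adj(I−A): (0.7600, 0.2850, 0.0550); det(I−A) = 0.31725.
m_W = (0.7600 + 0.2850 + 0.0550) / 0.31725 = 1.10 / 0.31725 ≈ 3.467.

m_W = 3.467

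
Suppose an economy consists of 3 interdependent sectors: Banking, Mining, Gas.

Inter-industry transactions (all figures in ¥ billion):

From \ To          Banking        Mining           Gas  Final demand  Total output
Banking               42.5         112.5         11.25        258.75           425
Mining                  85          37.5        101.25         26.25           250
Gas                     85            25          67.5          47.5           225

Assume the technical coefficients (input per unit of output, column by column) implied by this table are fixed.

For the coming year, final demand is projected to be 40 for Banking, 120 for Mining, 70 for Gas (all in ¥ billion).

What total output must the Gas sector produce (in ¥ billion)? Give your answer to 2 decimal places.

x_3 = 200.13

Technical coefficients a_ij = z_ij / X_j:
  a_11 = 42.5/425 = 0.10, a_21 = 85/425 = 0.20, a_31 = 85/425 = 0.20
  a_12 = 112.5/250 = 0.45, a_22 = 37.5/250 = 0.15, a_32 = 25/250 = 0.10
  a_13 = 11.25/225 = 0.05, a_23 = 101.25/225 = 0.45, a_33 = 67.5/225 = 0.30
I − A =
  [   0.90    -0.45    -0.05]
  [  -0.20     0.85    -0.45]
  [  -0.20    -0.10     0.70]
Cofactors of I−A, C_ij = (−1)^(i+j)·(minor ij) (rows/columns in the sector order above):
  C_11 = (0.85)(0.70) − (-0.45)(-0.10) = 0.5500
  C_12 = −[(-0.20)(0.70) − (-0.45)(-0.20)] = 0.2300
  C_13 = (-0.20)(-0.10) − (0.85)(-0.20) = 0.1900
  C_21 = −[(-0.45)(0.70) − (-0.05)(-0.10)] = 0.3200
  C_22 = (0.90)(0.70) − (-0.05)(-0.20) = 0.6200
  C_23 = −[(0.90)(-0.10) − (-0.45)(-0.20)] = 0.1800
  C_31 = (-0.45)(-0.45) − (-0.05)(0.85) = 0.2450
  C_32 = −[(0.90)(-0.45) − (-0.05)(-0.20)] = 0.4150
  C_33 = (0.90)(0.85) − (-0.45)(-0.20) = 0.6750
det(I−A) = Σ_j (I−A)_1j·C_1j = (0.90)(0.5500) + (-0.45)(0.2300) + (-0.05)(0.1900) = 0.3820
adj(I−A) = Cᵀ =
  [ 0.5500   0.3200   0.2450]
  [ 0.2300   0.6200   0.4150]
  [ 0.1900   0.1800   0.6750]
(I − A)⁻¹ = adj(I−A) / det(I−A) ≈
  [   1.4398     0.8377     0.6414]
  [   0.6021     1.6230     1.0864]
  [   0.4974     0.4712     1.7670]
x = (I − A)⁻¹ d = adj(I−A)·d / det(I−A), with det(I−A) = 0.3820:
  x_1 = (0.5500·40 + 0.3200·120 + 0.2450·70) / 0.3820 = 77.55 / 0.3820 ≈ 203.01
  x_2 = (0.2300·40 + 0.6200·120 + 0.4150·70) / 0.3820 = 112.65 / 0.3820 ≈ 294.90
  x_3 = (0.1900·40 + 0.1800·120 + 0.6750·70) / 0.3820 = 76.45 / 0.3820 ≈ 200.13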